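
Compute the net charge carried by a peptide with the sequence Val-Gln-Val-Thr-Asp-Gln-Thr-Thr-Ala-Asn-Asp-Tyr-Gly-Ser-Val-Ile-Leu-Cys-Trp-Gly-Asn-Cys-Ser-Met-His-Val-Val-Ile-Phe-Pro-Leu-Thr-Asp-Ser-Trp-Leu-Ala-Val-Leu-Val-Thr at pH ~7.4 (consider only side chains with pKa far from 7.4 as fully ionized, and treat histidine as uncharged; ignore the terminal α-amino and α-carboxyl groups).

-3

The side chains ionized at physiological pH are Lys/Arg (+1) and Asp/Glu (−1); with His treated as neutral, nothing else contributes.
Positive (K, R): none → +0.
Negative (D, E): Asp5, Asp11, Asp33 → −3.
Net charge = (+0) + (−3) = −3.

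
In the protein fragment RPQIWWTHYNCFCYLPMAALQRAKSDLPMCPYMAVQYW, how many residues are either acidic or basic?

5

Acidic: D, E. Basic: H, K, R.
Acidic residues here: D26 (1).
Basic residues here: R1, H8, R22, K24 (4).
The two groups share no amino acid, so total = 1 + 4 = 5.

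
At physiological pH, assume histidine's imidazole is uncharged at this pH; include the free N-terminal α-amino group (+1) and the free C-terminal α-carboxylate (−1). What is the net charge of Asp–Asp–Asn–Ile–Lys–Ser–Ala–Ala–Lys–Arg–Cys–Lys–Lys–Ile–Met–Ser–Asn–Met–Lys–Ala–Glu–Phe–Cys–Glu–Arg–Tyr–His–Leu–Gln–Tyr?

The side chains ionized at physiological pH are Lys/Arg (+1) and Asp/Glu (−1); with His treated as neutral, nothing else contributes.
Positive (K, R): Lys5, Lys9, Arg10, Lys12, Lys13, Lys19, Arg25 → +7.
Negative (D, E): Asp1, Asp2, Glu21, Glu24 → −4.
The N-terminus (+1) and C-terminus (−1) cancel.
Net charge = (+7) + (−4) = +3.

+3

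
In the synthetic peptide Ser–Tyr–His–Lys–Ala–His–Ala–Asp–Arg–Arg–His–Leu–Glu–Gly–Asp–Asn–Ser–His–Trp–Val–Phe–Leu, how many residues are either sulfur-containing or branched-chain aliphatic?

3

Sulfur-containing: C, M. Branched-chain aliphatic: I, L, V.
Sulfur-containing residues here: none (0).
Branched-chain aliphatic residues here: Leu12, Val20, Leu22 (3).
The two groups share no amino acid, so total = 0 + 3 = 3.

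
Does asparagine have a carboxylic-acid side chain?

The acidic residues are Asp (D) and Glu (E), whose side chains end in a carboxylate group.
Asparagine is not in this group.

No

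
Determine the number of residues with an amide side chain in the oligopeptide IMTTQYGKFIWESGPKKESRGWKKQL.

Asparagine (N) and glutamine (Q) have uncharged amide side chains.
Matching residues: Q5, Q25.

2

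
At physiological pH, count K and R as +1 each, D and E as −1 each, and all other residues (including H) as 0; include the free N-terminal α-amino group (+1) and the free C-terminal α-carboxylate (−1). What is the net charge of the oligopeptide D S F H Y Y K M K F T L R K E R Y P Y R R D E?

Positive (K, R): K7, K9, R13, K14, R16, R20, R21 → +7.
Negative (D, E): D1, E15, D22, E23 → −4.
The N-terminus (+1) and C-terminus (−1) cancel.
Net charge = (+7) + (−4) = +3.

+3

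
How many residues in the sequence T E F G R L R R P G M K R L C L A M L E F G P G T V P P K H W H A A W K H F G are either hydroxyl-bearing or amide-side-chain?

2

Hydroxyl-bearing: S, T, Y. Amide-side-chain: N, Q.
Hydroxyl-bearing residues here: T1, T25 (2).
Amide-side-chain residues here: none (0).
The two groups share no amino acid, so total = 2 + 0 = 2.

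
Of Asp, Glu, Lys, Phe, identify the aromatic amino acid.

The aromatic amino acids are Phe (F, benzyl), Trp (W, indole), and Tyr (Y, phenol).
Of the listed options, only Phe belongs to this group.

Phe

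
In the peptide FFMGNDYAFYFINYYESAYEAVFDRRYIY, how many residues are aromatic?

12

F, W, and Y each carry an aromatic ring on the side chain.
Matching residues: F1, F2, Y7, F9, Y10, F11, Y14, Y15, Y19, F23, Y27, Y29.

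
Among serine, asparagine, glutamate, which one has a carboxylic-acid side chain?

glutamate

Aspartate (D) and glutamate (E) have carboxylic-acid side chains and are the acidic amino acids.
Of the listed options, only glutamate belongs to this group.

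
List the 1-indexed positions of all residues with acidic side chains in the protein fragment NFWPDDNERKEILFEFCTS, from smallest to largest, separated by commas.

Only D (aspartate) and E (glutamate) carry a side-chain carboxylic acid.
Matching residues: D5, D6, E8, E11, E15.

5, 6, 8, 11, 15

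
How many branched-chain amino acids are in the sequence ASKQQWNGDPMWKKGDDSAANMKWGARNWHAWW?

0

V, L, and I make up the branched-chain aliphatic group.
None of the 33 residues belong to this group.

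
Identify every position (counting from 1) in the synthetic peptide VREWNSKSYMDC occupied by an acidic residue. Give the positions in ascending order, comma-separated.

Matching residues: E3, D11.

3, 11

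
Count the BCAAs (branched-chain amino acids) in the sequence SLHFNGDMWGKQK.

1

V, L, and I make up the branched-chain aliphatic group.
Matching residues: L2.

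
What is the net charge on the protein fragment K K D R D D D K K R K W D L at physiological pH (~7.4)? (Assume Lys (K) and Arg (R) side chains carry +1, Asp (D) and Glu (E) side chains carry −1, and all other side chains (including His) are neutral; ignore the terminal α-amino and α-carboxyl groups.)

Positive (K, R): K1, K2, R4, K8, K9, R10, K11 → +7.
Negative (D, E): D3, D5, D6, D7, D13 → −5.
Net charge = (+7) + (−5) = +2.

+2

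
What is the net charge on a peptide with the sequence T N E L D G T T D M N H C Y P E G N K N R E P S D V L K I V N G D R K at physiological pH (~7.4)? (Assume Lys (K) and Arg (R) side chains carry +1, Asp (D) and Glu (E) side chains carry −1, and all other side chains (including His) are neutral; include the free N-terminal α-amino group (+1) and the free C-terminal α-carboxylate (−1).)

-2

Positive (K, R): K19, R21, K28, R34, K35 → +5.
Negative (D, E): E3, D5, D9, E16, E22, D25, D33 → −7.
The N-terminus (+1) and C-terminus (−1) cancel.
Net charge = (+5) + (−7) = −2.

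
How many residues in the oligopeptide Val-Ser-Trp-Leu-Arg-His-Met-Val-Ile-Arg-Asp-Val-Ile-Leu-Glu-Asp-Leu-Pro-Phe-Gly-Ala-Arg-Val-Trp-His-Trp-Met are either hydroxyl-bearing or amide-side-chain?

Hydroxyl-bearing: S, T, Y. Amide-side-chain: N, Q.
Hydroxyl-bearing residues here: Ser2 (1).
Amide-side-chain residues here: none (0).
The two groups share no amino acid, so total = 1 + 0 = 1.

1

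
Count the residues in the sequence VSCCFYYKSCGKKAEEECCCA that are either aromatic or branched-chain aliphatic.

4

Aromatic: F, W, Y. Branched-chain aliphatic: I, L, V.
Aromatic residues here: F5, Y6, Y7 (3).
Branched-chain aliphatic residues here: V1 (1).
The two groups share no amino acid, so total = 3 + 1 = 4.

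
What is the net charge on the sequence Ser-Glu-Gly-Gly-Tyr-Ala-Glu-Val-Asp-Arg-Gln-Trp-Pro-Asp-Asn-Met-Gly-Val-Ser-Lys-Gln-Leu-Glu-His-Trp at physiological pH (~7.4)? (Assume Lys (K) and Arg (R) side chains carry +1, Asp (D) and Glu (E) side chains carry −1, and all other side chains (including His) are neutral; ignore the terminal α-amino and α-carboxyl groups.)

-3

Positive (K, R): Arg10, Lys20 → +2.
Negative (D, E): Glu2, Glu7, Asp9, Asp14, Glu23 → −5.
Net charge = (+2) + (−5) = −3.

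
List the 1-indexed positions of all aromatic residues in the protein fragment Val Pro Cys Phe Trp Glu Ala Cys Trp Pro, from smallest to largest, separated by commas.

The aromatic amino acids are Phe (F, benzyl), Trp (W, indole), and Tyr (Y, phenol).
Matching residues: Phe4, Trp5, Trp9.

4, 5, 9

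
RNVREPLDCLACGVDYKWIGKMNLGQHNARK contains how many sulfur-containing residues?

3

Cysteine (C, thiol) and methionine (M, thioether) are the two sulfur-containing amino acids.
Matching residues: C9, C12, M22.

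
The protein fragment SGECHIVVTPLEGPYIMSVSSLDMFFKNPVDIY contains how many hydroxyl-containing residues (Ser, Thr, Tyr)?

7

Matching residues: S1, T9, Y15, S18, S20, S21, Y33.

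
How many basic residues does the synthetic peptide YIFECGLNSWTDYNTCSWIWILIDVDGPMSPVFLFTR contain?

The basic amino acids are Lys (K), Arg (R), and His (H).
Matching residues: R37.

1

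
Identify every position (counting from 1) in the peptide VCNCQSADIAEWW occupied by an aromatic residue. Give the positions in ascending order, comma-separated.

F, W, and Y each carry an aromatic ring on the side chain.
Matching residues: W12, W13.

12, 13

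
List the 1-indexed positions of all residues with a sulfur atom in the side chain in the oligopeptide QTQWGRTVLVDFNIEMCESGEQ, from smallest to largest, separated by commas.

16, 17

The sulfur-bearing residues are cysteine (–SH) and methionine (–S–CH₃).
Matching residues: M16, C17.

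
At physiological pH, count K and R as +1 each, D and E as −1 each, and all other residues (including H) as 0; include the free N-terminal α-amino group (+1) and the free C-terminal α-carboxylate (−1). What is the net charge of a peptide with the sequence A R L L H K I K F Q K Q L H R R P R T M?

Positive (K, R): R2, K6, K8, K11, R15, R16, R18 → +7.
Negative (D, E): none → −0.
The N-terminus (+1) and C-terminus (−1) cancel.
Net charge = (+7) + (−0) = +7.

+7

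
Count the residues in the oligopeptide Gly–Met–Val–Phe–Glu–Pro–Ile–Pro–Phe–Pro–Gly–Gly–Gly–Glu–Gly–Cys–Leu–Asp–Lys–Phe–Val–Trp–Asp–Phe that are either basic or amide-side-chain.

Basic: H, K, R. Amide-side-chain: N, Q.
Basic residues here: Lys19 (1).
Amide-side-chain residues here: none (0).
The two groups share no amino acid, so total = 1 + 0 = 1.

1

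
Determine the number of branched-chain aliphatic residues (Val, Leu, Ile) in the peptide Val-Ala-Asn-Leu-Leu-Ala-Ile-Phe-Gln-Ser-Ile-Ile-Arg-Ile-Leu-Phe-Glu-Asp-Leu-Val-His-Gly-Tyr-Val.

11

Matching residues: Val1, Leu4, Leu5, Ile7, Ile11, Ile12, Ile14, Leu15, Leu19, Val20, Val24.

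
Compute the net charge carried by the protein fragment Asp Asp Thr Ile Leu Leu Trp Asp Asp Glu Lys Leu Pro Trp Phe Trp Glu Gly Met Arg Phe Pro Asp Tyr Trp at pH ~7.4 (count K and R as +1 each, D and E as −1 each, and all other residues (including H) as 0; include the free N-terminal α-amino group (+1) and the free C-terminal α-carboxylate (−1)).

-5

Positive (K, R): Lys11, Arg20 → +2.
Negative (D, E): Asp1, Asp2, Asp8, Asp9, Glu10, Glu17, Asp23 → −7.
The N-terminus (+1) and C-terminus (−1) cancel.
Net charge = (+2) + (−7) = −5.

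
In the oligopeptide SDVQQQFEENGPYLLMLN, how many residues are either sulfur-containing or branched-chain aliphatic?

Sulfur-containing: C, M. Branched-chain aliphatic: I, L, V.
Sulfur-containing residues here: M16 (1).
Branched-chain aliphatic residues here: V3, L14, L15, L17 (4).
The two groups share no amino acid, so total = 1 + 4 = 5.

5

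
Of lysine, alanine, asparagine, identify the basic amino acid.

K, R, and H are the three residues with basic side chains (ε-amine, guanidinium, and imidazole respectively).
Of the listed options, only lysine belongs to this group.

lysine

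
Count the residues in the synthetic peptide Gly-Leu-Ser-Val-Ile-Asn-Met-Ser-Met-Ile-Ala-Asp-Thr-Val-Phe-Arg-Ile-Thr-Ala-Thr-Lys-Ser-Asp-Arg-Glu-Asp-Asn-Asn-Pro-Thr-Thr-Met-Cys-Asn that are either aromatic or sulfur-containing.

Aromatic: F, W, Y. Sulfur-containing: C, M.
Aromatic residues here: Phe15 (1).
Sulfur-containing residues here: Met7, Met9, Met32, Cys33 (4).
The two groups share no amino acid, so total = 1 + 4 = 5.

5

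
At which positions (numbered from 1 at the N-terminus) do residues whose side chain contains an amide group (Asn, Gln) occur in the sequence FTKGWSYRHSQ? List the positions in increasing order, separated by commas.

11

Matching residues: Q11.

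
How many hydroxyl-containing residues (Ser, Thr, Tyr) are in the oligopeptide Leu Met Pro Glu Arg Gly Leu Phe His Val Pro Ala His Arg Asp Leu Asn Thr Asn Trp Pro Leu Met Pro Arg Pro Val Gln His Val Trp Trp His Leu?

1

Matching residues: Thr18.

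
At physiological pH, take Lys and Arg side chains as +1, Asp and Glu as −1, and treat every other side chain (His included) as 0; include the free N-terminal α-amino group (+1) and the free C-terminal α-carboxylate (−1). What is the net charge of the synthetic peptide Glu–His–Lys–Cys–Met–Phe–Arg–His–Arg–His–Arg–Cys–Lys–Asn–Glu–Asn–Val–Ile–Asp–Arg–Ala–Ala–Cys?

Positive (K, R): Lys3, Arg7, Arg9, Arg11, Lys13, Arg20 → +6.
Negative (D, E): Glu1, Glu15, Asp19 → −3.
The N-terminus (+1) and C-terminus (−1) cancel.
Net charge = (+6) + (−3) = +3.

+3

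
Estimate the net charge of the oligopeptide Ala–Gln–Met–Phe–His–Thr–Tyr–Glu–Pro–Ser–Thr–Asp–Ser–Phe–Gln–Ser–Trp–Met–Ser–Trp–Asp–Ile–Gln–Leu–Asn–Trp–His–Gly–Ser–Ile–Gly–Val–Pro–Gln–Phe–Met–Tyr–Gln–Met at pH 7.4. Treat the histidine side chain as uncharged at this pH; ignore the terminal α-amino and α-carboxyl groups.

The side chains ionized at physiological pH are Lys/Arg (+1) and Asp/Glu (−1); with His treated as neutral, nothing else contributes.
Positive (K, R): none → +0.
Negative (D, E): Glu8, Asp12, Asp21 → −3.
Net charge = (+0) + (−3) = −3.

-3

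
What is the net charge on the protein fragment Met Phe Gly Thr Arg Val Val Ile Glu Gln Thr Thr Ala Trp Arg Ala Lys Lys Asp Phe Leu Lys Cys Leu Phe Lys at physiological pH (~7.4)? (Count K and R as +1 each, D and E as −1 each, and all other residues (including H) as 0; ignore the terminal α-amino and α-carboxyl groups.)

+4

Positive (K, R): Arg5, Arg15, Lys17, Lys18, Lys22, Lys26 → +6.
Negative (D, E): Glu9, Asp19 → −2.
Net charge = (+6) + (−2) = +4.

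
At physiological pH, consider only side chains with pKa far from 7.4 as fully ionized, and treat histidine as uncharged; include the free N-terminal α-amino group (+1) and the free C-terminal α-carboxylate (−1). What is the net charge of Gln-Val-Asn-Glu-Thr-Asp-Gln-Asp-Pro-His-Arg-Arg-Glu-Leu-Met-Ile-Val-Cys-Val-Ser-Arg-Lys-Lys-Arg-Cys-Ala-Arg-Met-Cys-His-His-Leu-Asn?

Near pH 7.4, K and R contribute +1 each, D and E contribute −1 each, and every other side chain (His included, as stated) is uncharged.
Positive (K, R): Arg11, Arg12, Arg21, Lys22, Lys23, Arg24, Arg27 → +7.
Negative (D, E): Glu4, Asp6, Asp8, Glu13 → −4.
The N-terminus (+1) and C-terminus (−1) cancel.
Net charge = (+7) + (−4) = +3.

+3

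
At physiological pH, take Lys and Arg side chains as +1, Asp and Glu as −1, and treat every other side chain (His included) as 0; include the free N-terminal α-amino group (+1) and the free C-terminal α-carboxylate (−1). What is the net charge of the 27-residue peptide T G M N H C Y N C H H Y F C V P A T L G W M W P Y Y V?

Positive (K, R): none → +0.
Negative (D, E): none → −0.
The N-terminus (+1) and C-terminus (−1) cancel.
Net charge = (+0) + (−0) = 0.

0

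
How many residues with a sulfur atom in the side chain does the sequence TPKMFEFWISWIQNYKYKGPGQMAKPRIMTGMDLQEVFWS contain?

Only Cys (C) and Met (M) have a sulfur atom in the side chain.
Matching residues: M4, M23, M29, M32.

4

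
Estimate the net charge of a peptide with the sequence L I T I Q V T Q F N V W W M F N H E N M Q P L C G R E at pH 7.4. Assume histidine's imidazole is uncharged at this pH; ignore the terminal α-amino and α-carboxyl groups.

-1

Near pH 7.4, K and R contribute +1 each, D and E contribute −1 each, and every other side chain (His included, as stated) is uncharged.
Positive (K, R): R26 → +1.
Negative (D, E): E18, E27 → −2.
Net charge = (+1) + (−2) = −1.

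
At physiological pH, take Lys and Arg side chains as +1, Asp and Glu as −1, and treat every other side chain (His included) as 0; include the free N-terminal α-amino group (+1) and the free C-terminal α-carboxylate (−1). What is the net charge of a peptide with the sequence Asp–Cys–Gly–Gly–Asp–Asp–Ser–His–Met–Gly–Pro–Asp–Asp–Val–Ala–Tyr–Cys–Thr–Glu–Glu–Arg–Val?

-6

Positive (K, R): Arg21 → +1.
Negative (D, E): Asp1, Asp5, Asp6, Asp12, Asp13, Glu19, Glu20 → −7.
The N-terminus (+1) and C-terminus (−1) cancel.
Net charge = (+1) + (−7) = −6.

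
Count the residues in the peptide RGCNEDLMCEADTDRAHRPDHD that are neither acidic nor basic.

Acidic: D, E. Basic: K, R, H. All other residues are neither.
Matching residues: G2, C3, N4, L7, M8, C9, A11, T13, A16, P19.

10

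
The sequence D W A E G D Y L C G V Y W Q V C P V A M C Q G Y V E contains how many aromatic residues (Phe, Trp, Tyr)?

Matching residues: W2, Y7, Y12, W13, Y24.

5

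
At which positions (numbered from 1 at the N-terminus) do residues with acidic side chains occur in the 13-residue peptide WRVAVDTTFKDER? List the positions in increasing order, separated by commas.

6, 11, 12

Only D (aspartate) and E (glutamate) carry a side-chain carboxylic acid.
Matching residues: D6, D11, E12.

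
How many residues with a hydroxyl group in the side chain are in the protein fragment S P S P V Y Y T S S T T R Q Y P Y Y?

The –OH-bearing residues are Ser, Thr (aliphatic alcohols), and Tyr (phenol).
Matching residues: S1, S3, Y6, Y7, T8, S9, S10, T11, T12, Y15, Y17, Y18.

12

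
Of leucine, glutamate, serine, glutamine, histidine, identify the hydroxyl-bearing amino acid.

serine

Serine (S), threonine (T), and tyrosine (Y) each carry a hydroxyl group on the side chain.
Of the listed options, only serine belongs to this group.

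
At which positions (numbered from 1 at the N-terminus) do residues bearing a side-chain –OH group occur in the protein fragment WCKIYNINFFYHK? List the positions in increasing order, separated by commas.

Serine (S), threonine (T), and tyrosine (Y) each carry a hydroxyl group on the side chain.
Matching residues: Y5, Y11.

5, 11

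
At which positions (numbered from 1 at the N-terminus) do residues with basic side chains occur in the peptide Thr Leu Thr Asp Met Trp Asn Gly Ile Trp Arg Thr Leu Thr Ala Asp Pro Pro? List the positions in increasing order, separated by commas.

11

Lysine (K), arginine (R), and histidine (H) have basic, nitrogen-containing side chains.
Matching residues: Arg11.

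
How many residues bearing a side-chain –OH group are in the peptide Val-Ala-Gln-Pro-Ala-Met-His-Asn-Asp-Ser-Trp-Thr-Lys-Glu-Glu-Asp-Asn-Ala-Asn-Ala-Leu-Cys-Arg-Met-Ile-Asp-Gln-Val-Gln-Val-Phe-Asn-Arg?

Serine (S), threonine (T), and tyrosine (Y) each carry a hydroxyl group on the side chain.
Matching residues: Ser10, Thr12.

2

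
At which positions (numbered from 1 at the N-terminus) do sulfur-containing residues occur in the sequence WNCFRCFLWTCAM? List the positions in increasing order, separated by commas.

Cysteine (C, thiol) and methionine (M, thioether) are the two sulfur-containing amino acids.
Matching residues: C3, C6, C11, M13.

3, 6, 11, 13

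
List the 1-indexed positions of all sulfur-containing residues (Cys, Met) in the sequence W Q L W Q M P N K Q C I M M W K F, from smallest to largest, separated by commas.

Matching residues: M6, C11, M13, M14.

6, 11, 13, 14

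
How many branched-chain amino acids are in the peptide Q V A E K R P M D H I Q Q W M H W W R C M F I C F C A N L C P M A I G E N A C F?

The BCAAs are Val, Leu, and Ile — aliphatic side chains with a branch point.
Matching residues: V2, I11, I23, L29, I34.

5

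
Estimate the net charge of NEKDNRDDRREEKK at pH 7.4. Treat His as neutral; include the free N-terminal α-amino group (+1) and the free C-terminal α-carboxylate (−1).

0

Near pH 7.4, K and R contribute +1 each, D and E contribute −1 each, and every other side chain (His included, as stated) is uncharged.
Positive (K, R): K3, R6, R9, R10, K13, K14 → +6.
Negative (D, E): E2, D4, D7, D8, E11, E12 → −6.
The N-terminus (+1) and C-terminus (−1) cancel.
Net charge = (+6) + (−6) = 0.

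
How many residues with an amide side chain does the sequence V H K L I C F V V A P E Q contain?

1

Asparagine (N) and glutamine (Q) have uncharged amide side chains.
Matching residues: Q13.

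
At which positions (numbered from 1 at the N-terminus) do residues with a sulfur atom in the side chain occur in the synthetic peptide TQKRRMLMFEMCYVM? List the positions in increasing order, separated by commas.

6, 8, 11, 12, 15

Only Cys (C) and Met (M) have a sulfur atom in the side chain.
Matching residues: M6, M8, M11, C12, M15.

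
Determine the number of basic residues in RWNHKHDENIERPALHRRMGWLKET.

9

The basic amino acids are Lys (K), Arg (R), and His (H).
Matching residues: R1, H4, K5, H6, R12, H16, R17, R18, K23.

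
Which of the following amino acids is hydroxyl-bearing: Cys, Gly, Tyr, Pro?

Tyr

S, T, and Y are the three residues with a side-chain hydroxyl.
Of the listed options, only Tyr belongs to this group.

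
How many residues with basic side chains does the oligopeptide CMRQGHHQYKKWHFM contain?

6

The basic amino acids are Lys (K), Arg (R), and His (H).
Matching residues: R3, H6, H7, K10, K11, H13.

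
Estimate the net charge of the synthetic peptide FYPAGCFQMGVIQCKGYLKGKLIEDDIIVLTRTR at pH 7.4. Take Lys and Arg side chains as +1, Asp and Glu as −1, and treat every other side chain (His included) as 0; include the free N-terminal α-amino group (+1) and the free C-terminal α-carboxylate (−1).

+2

Positive (K, R): K15, K19, K21, R32, R34 → +5.
Negative (D, E): E24, D25, D26 → −3.
The N-terminus (+1) and C-terminus (−1) cancel.
Net charge = (+5) + (−3) = +2.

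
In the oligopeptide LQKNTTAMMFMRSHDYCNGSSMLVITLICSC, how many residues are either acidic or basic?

4

Acidic: D, E. Basic: H, K, R.
Acidic residues here: D15 (1).
Basic residues here: K3, R12, H14 (3).
The two groups share no amino acid, so total = 1 + 3 = 4.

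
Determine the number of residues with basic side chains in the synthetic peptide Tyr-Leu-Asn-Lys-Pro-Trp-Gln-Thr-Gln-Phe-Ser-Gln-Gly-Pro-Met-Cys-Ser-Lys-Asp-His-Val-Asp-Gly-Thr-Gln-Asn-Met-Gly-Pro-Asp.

3

The basic amino acids are Lys (K), Arg (R), and His (H).
Matching residues: Lys4, Lys18, His20.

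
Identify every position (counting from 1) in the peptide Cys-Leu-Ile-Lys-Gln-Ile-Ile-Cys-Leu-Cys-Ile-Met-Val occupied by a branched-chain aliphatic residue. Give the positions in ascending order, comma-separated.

2, 3, 6, 7, 9, 11, 13

The BCAAs are Val, Leu, and Ile — aliphatic side chains with a branch point.
Matching residues: Leu2, Ile3, Ile6, Ile7, Leu9, Ile11, Val13.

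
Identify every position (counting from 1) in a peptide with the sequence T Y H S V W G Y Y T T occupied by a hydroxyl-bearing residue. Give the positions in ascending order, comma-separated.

The –OH-bearing residues are Ser, Thr (aliphatic alcohols), and Tyr (phenol).
Matching residues: T1, Y2, S4, Y8, Y9, T10, T11.

1, 2, 4, 8, 9, 10, 11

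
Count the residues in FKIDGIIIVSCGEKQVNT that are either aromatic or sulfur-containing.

Aromatic: F, W, Y. Sulfur-containing: C, M.
Aromatic residues here: F1 (1).
Sulfur-containing residues here: C11 (1).
The two groups share no amino acid, so total = 1 + 1 = 2.

2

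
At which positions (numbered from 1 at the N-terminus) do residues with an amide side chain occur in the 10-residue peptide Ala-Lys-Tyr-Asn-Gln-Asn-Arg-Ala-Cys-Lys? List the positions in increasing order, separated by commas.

Asparagine (N) and glutamine (Q) have uncharged amide side chains.
Matching residues: Asn4, Gln5, Asn6.

4, 5, 6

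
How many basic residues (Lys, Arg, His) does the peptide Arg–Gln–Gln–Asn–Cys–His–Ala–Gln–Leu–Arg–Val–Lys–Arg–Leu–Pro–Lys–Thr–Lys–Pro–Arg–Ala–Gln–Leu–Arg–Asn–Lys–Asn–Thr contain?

10

Matching residues: Arg1, His6, Arg10, Lys12, Arg13, Lys16, Lys18, Arg20, Arg24, Lys26.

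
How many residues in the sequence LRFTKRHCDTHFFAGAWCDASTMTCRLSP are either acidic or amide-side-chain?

2

Acidic: D, E. Amide-side-chain: N, Q.
Acidic residues here: D9, D19 (2).
Amide-side-chain residues here: none (0).
The two groups share no amino acid, so total = 2 + 0 = 2.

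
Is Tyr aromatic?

Yes

Phenylalanine (F), tryptophan (W), and tyrosine (Y) have aromatic ring side chains.
Tyrosine is in this group.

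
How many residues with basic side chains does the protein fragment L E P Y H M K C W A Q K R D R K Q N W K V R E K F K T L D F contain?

10

Lysine (K), arginine (R), and histidine (H) have basic, nitrogen-containing side chains.
Matching residues: H5, K7, K12, R13, R15, K16, K20, R22, K24, K26.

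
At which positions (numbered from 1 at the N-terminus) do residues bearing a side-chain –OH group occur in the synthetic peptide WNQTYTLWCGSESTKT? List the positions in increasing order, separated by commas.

The –OH-bearing residues are Ser, Thr (aliphatic alcohols), and Tyr (phenol).
Matching residues: T4, Y5, T6, S11, S13, T14, T16.

4, 5, 6, 11, 13, 14, 16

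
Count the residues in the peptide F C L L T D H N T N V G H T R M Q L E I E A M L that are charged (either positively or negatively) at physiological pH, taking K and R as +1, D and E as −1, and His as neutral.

4

Charged side chains at pH ~7.4: K, R (positive); D, E (negative).
Matching residues: D6, R15, E19, E21.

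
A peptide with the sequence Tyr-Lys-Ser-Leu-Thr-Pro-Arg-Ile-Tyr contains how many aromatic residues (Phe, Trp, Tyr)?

2

Matching residues: Tyr1, Tyr9.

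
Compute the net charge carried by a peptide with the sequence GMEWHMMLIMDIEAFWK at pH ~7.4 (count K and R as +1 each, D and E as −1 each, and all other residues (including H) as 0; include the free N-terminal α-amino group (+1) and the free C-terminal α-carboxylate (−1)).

Positive (K, R): K17 → +1.
Negative (D, E): E3, D11, E13 → −3.
The N-terminus (+1) and C-terminus (−1) cancel.
Net charge = (+1) + (−3) = −2.

-2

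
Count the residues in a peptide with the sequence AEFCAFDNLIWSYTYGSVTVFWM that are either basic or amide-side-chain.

Basic: H, K, R. Amide-side-chain: N, Q.
Basic residues here: none (0).
Amide-side-chain residues here: N8 (1).
The two groups share no amino acid, so total = 0 + 1 = 1.

1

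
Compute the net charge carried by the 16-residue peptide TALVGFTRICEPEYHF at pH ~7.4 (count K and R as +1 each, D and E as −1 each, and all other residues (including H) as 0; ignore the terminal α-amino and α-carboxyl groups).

-1

Positive (K, R): R8 → +1.
Negative (D, E): E11, E13 → −2.
Net charge = (+1) + (−2) = −1.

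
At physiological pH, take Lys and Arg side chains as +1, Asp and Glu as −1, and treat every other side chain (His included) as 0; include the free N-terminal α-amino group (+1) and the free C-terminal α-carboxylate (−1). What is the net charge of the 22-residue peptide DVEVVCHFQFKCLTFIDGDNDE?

Positive (K, R): K11 → +1.
Negative (D, E): D1, E3, D17, D19, D21, E22 → −6.
The N-terminus (+1) and C-terminus (−1) cancel.
Net charge = (+1) + (−6) = −5.

-5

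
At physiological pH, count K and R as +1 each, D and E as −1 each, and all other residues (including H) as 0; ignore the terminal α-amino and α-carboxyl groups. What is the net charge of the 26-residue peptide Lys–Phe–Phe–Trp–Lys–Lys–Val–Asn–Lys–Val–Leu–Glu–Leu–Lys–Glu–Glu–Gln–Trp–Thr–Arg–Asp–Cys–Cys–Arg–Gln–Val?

Positive (K, R): Lys1, Lys5, Lys6, Lys9, Lys14, Arg20, Arg24 → +7.
Negative (D, E): Glu12, Glu15, Glu16, Asp21 → −4.
Net charge = (+7) + (−4) = +3.

+3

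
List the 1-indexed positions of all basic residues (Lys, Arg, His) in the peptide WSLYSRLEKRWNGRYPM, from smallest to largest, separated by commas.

Matching residues: R6, K9, R10, R14.

6, 9, 10, 14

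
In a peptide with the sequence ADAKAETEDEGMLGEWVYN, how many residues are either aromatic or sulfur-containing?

3

Aromatic: F, W, Y. Sulfur-containing: C, M.
Aromatic residues here: W16, Y18 (2).
Sulfur-containing residues here: M12 (1).
The two groups share no amino acid, so total = 2 + 1 = 3.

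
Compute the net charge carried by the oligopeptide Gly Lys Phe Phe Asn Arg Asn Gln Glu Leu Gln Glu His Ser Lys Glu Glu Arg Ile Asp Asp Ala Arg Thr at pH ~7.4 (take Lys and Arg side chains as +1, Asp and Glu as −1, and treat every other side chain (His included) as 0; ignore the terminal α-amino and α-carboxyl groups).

-1

Positive (K, R): Lys2, Arg6, Lys15, Arg18, Arg23 → +5.
Negative (D, E): Glu9, Glu12, Glu16, Glu17, Asp20, Asp21 → −6.
Net charge = (+5) + (−6) = −1.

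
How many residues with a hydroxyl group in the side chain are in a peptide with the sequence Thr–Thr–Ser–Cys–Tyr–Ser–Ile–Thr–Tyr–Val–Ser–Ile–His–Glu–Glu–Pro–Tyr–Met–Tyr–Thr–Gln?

11

S, T, and Y are the three residues with a side-chain hydroxyl.
Matching residues: Thr1, Thr2, Ser3, Tyr5, Ser6, Thr8, Tyr9, Ser11, Tyr17, Tyr19, Thr20.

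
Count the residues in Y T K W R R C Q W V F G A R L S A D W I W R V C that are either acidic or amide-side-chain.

2

Acidic: D, E. Amide-side-chain: N, Q.
Acidic residues here: D18 (1).
Amide-side-chain residues here: Q8 (1).
The two groups share no amino acid, so total = 1 + 1 = 2.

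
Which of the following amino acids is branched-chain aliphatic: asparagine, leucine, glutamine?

leucine

Valine (V), leucine (L), and isoleucine (I) are the branched-chain amino acids.
Of the listed options, only leucine belongs to this group.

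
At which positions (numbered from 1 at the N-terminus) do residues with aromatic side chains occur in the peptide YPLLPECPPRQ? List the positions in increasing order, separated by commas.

1

F, W, and Y each carry an aromatic ring on the side chain.
Matching residues: Y1.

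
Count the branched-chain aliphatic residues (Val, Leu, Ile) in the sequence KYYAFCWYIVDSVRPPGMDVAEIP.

Matching residues: I9, V10, V13, V20, I23.

5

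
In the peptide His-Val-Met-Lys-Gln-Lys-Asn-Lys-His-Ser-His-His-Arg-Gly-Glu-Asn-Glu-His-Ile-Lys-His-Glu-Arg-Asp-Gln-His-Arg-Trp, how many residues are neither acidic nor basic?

Acidic: D, E. Basic: K, R, H. All other residues are neither.
Matching residues: Val2, Met3, Gln5, Asn7, Ser10, Gly14, Asn16, Ile19, Gln25, Trp28.

10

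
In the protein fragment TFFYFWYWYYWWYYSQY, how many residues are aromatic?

14

F, W, and Y each carry an aromatic ring on the side chain.
Matching residues: F2, F3, Y4, F5, W6, Y7, W8, Y9, Y10, W11, W12, Y13, Y14, Y17.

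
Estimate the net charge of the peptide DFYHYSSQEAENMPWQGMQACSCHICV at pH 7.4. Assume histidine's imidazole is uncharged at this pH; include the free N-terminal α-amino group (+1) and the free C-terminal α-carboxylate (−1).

-3

Near pH 7.4, K and R contribute +1 each, D and E contribute −1 each, and every other side chain (His included, as stated) is uncharged.
Positive (K, R): none → +0.
Negative (D, E): D1, E9, E11 → −3.
The N-terminus (+1) and C-terminus (−1) cancel.
Net charge = (+0) + (−3) = −3.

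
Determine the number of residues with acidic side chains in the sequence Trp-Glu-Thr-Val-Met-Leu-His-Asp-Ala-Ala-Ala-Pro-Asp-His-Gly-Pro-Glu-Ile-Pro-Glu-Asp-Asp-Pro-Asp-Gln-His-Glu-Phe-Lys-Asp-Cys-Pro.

Aspartate (D) and glutamate (E) have carboxylic-acid side chains and are the acidic amino acids.
Matching residues: Glu2, Asp8, Asp13, Glu17, Glu20, Asp21, Asp22, Asp24, Glu27, Asp30.

10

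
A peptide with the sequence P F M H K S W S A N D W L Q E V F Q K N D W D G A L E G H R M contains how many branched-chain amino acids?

Valine (V), leucine (L), and isoleucine (I) are the branched-chain amino acids.
Matching residues: L13, V16, L26.

3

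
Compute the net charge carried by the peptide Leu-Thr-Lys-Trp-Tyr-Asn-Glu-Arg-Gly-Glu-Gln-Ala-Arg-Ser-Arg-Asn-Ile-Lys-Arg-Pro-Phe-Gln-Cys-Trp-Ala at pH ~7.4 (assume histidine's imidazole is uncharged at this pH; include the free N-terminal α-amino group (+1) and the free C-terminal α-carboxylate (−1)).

+4

The side chains ionized at physiological pH are Lys/Arg (+1) and Asp/Glu (−1); with His treated as neutral, nothing else contributes.
Positive (K, R): Lys3, Arg8, Arg13, Arg15, Lys18, Arg19 → +6.
Negative (D, E): Glu7, Glu10 → −2.
The N-terminus (+1) and C-terminus (−1) cancel.
Net charge = (+6) + (−2) = +4.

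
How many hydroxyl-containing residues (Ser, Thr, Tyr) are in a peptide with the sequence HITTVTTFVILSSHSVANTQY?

9

Matching residues: T3, T4, T6, T7, S12, S13, S15, T19, Y21.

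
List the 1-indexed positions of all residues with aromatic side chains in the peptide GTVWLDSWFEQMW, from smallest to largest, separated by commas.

Phenylalanine (F), tryptophan (W), and tyrosine (Y) have aromatic ring side chains.
Matching residues: W4, W8, F9, W13.

4, 8, 9, 13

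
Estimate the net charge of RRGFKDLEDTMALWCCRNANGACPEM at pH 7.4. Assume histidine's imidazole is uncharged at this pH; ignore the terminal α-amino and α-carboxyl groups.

Near pH 7.4, K and R contribute +1 each, D and E contribute −1 each, and every other side chain (His included, as stated) is uncharged.
Positive (K, R): R1, R2, K5, R17 → +4.
Negative (D, E): D6, E8, D9, E25 → −4.
Net charge = (+4) + (−4) = 0.

0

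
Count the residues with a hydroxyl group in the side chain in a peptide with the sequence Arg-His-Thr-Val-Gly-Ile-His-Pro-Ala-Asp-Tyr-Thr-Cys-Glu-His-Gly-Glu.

Serine (S), threonine (T), and tyrosine (Y) each carry a hydroxyl group on the side chain.
Matching residues: Thr3, Tyr11, Thr12.

3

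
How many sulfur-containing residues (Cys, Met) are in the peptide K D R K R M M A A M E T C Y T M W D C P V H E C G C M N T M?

10

Matching residues: M6, M7, M10, C13, M16, C19, C24, C26, M27, M30.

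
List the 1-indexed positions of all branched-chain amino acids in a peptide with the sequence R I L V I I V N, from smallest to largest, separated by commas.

The BCAAs are Val, Leu, and Ile — aliphatic side chains with a branch point.
Matching residues: I2, L3, V4, I5, I6, V7.

2, 3, 4, 5, 6, 7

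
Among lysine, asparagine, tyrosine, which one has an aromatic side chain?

tyrosine

Phenylalanine (F), tryptophan (W), and tyrosine (Y) have aromatic ring side chains.
Of the listed options, only tyrosine belongs to this group.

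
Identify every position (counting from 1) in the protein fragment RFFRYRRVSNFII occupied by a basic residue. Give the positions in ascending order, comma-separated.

1, 4, 6, 7

Lysine (K), arginine (R), and histidine (H) have basic, nitrogen-containing side chains.
Matching residues: R1, R4, R6, R7.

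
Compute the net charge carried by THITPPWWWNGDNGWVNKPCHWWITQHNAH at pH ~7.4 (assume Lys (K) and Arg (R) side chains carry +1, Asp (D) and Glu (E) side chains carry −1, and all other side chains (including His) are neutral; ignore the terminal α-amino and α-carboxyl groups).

Positive (K, R): K18 → +1.
Negative (D, E): D12 → −1.
Net charge = (+1) + (−1) = 0.

0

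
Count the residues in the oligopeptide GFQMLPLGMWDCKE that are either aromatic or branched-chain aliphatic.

4

Aromatic: F, W, Y. Branched-chain aliphatic: I, L, V.
Aromatic residues here: F2, W10 (2).
Branched-chain aliphatic residues here: L5, L7 (2).
The two groups share no amino acid, so total = 2 + 2 = 4.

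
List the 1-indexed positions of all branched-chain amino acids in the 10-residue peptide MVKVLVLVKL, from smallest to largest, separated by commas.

Valine (V), leucine (L), and isoleucine (I) are the branched-chain amino acids.
Matching residues: V2, V4, L5, V6, L7, V8, L10.

2, 4, 5, 6, 7, 8, 10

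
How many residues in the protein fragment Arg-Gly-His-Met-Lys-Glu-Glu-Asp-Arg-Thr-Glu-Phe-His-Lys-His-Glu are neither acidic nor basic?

4

Acidic: D, E. Basic: K, R, H. All other residues are neither.
Matching residues: Gly2, Met4, Thr10, Phe12.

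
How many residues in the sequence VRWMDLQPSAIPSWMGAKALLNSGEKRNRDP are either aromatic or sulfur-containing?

4

Aromatic: F, W, Y. Sulfur-containing: C, M.
Aromatic residues here: W3, W14 (2).
Sulfur-containing residues here: M4, M15 (2).
The two groups share no amino acid, so total = 2 + 2 = 4.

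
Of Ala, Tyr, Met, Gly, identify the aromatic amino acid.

Tyr

The aromatic amino acids are Phe (F, benzyl), Trp (W, indole), and Tyr (Y, phenol).
Of the listed options, only Tyr belongs to this group.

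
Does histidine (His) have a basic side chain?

K, R, and H are the three residues with basic side chains (ε-amine, guanidinium, and imidazole respectively).
Histidine is in this group.

Yes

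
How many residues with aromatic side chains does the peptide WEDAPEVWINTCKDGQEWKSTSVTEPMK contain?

Phenylalanine (F), tryptophan (W), and tyrosine (Y) have aromatic ring side chains.
Matching residues: W1, W8, W18.

3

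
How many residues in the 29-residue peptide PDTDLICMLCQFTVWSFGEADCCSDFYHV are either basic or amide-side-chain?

2

Basic: H, K, R. Amide-side-chain: N, Q.
Basic residues here: H28 (1).
Amide-side-chain residues here: Q11 (1).
The two groups share no amino acid, so total = 1 + 1 = 2.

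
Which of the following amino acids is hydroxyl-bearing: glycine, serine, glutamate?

Serine (S), threonine (T), and tyrosine (Y) each carry a hydroxyl group on the side chain.
Of the listed options, only serine belongs to this group.

serine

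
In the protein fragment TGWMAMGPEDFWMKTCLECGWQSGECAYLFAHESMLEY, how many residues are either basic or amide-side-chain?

3

Basic: H, K, R. Amide-side-chain: N, Q.
Basic residues here: K14, H32 (2).
Amide-side-chain residues here: Q22 (1).
The two groups share no amino acid, so total = 2 + 1 = 3.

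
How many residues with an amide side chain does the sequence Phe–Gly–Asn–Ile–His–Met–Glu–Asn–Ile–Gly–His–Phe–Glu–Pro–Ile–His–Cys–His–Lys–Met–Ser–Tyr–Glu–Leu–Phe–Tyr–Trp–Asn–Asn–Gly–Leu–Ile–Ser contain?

Only N (asparagine) and Q (glutamine) carry a side-chain carboxamide.
Matching residues: Asn3, Asn8, Asn28, Asn29.

4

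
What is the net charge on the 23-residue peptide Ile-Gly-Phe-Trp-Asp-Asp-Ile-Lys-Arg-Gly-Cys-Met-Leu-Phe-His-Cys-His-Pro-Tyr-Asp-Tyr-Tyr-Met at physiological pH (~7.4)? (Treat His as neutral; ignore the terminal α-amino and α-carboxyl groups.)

Near pH 7.4, K and R contribute +1 each, D and E contribute −1 each, and every other side chain (His included, as stated) is uncharged.
Positive (K, R): Lys8, Arg9 → +2.
Negative (D, E): Asp5, Asp6, Asp20 → −3.
Net charge = (+2) + (−3) = −1.

-1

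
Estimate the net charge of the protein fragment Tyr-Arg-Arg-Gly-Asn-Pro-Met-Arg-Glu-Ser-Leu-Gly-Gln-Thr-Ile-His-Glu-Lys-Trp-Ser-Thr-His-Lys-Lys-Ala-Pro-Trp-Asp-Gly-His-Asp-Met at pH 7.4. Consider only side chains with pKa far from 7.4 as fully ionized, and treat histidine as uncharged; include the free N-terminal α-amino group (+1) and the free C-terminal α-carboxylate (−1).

+2

Near pH 7.4, K and R contribute +1 each, D and E contribute −1 each, and every other side chain (His included, as stated) is uncharged.
Positive (K, R): Arg2, Arg3, Arg8, Lys18, Lys23, Lys24 → +6.
Negative (D, E): Glu9, Glu17, Asp28, Asp31 → −4.
The N-terminus (+1) and C-terminus (−1) cancel.
Net charge = (+6) + (−4) = +2.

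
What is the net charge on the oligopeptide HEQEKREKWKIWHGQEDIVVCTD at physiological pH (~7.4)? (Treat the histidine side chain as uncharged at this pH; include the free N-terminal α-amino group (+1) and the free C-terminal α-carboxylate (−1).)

At pH ~7.4 the Lys and Arg side chains are protonated (+1), the Asp and Glu side chains are deprotonated (−1), and with His taken as neutral all other side chains carry no charge.
Positive (K, R): K5, R6, K8, K10 → +4.
Negative (D, E): E2, E4, E7, E16, D17, D23 → −6.
The N-terminus (+1) and C-terminus (−1) cancel.
Net charge = (+4) + (−6) = −2.

-2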